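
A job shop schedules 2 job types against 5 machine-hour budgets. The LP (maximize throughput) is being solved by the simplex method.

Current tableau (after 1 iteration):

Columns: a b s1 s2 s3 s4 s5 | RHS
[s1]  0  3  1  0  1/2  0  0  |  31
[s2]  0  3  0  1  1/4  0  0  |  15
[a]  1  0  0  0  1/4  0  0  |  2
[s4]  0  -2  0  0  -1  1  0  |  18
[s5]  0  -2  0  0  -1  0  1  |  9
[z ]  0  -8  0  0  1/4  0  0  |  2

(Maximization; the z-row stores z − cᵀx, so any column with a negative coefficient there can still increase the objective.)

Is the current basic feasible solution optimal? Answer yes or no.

no

Column b has objective-row coefficient -8, which is negative; an improving pivot exists, so not yet optimal.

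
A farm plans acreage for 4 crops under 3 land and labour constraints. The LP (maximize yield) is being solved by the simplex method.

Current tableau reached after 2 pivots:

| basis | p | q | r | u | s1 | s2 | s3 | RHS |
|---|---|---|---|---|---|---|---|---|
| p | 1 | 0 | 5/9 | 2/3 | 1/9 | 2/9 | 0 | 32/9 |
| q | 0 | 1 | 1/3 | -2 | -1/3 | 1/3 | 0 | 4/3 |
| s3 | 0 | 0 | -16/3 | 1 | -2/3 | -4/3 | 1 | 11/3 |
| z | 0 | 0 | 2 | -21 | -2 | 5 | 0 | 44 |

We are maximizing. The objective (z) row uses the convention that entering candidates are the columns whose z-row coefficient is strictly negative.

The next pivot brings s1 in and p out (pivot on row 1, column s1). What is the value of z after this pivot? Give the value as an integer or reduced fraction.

Minimum ratio for s1: (32/9)/(1/9) = 32.
z changes by −(z-row coeff of s1)·ratio = −(-2)·32 = 64.
New z = 44 + 64 = 108.

108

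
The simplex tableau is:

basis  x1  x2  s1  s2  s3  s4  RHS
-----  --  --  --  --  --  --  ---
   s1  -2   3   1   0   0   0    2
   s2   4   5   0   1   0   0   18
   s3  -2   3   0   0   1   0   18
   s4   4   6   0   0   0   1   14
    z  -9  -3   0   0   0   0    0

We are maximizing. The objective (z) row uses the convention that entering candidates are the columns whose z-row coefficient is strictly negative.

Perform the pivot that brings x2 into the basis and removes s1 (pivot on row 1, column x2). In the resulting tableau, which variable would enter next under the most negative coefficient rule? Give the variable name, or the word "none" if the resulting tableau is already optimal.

x1

Pivot element 3. New z-row = old z-row − (-3)·(row 1/3).
Updated z-row coefficients: x1: -11, x2: 0, s1: 1, s2: 0, s3: 0, s4: 0.
The most negative is -11 in column x1, so x1 would enter next.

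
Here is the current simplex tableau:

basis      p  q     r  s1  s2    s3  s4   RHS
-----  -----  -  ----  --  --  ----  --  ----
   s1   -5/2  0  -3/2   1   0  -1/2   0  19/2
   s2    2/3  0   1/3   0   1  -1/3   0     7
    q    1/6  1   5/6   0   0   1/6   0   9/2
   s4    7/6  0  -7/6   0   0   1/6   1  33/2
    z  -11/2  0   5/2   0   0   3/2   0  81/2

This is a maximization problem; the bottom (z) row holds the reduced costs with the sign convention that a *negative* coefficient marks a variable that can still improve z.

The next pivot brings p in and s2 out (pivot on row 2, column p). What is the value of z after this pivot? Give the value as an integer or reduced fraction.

393/4

Minimum ratio for p: 7/(2/3) = 21/2.
z changes by −(z-row coeff of p)·ratio = −(-11/2)·(21/2) = 231/4.
New z = 81/2 + (231/4) = 393/4.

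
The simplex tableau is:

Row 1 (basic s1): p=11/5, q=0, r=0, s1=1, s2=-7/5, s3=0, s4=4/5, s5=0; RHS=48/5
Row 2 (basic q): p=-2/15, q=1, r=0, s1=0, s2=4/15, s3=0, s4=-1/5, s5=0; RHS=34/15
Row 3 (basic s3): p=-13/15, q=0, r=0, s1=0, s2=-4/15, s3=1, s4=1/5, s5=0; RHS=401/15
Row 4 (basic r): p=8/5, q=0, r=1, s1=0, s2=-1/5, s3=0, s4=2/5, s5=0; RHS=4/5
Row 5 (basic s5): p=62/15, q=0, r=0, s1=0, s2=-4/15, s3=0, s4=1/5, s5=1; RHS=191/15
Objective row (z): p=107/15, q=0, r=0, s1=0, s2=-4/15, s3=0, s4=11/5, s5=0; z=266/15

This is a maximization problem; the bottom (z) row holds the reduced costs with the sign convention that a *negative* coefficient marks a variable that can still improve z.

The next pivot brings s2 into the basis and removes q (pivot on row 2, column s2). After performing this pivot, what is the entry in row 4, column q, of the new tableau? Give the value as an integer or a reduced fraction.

Pivot element is row 2, column s2: 4/15.
Normalize row 2: new (row 2, q) = 1/(4/15) = 15/4.
row 4 ← row 4 − (-1/5)·(new row 2): 0 − (-1/5)·(15/4) = 3/4.

3/4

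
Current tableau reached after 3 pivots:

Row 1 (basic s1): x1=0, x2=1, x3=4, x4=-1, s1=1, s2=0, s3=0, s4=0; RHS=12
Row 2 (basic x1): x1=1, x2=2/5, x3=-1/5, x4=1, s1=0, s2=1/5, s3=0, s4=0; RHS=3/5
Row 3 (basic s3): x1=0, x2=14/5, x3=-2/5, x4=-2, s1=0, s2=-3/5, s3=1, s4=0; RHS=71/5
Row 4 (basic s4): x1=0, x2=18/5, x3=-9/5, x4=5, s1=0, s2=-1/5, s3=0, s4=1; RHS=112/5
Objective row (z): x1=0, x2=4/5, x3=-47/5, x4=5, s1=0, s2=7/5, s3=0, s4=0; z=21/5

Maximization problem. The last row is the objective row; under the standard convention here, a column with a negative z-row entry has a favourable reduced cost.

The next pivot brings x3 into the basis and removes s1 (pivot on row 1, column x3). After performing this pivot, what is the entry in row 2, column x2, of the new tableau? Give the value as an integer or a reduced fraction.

9/20

Pivot element is row 1, column x3: 4.
Normalize row 1: new (row 1, x2) = 1/4 = 1/4.
row 2 ← row 2 − (-1/5)·(new row 1): 2/5 − (-1/5)·(1/4) = 9/20.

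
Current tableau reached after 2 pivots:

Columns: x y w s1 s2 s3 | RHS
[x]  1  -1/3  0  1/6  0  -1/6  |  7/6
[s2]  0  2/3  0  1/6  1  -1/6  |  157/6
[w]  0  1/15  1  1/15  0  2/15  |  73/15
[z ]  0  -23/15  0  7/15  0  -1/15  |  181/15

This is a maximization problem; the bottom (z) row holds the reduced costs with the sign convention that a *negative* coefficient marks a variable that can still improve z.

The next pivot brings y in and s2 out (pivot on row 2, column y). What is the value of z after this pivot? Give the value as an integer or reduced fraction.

Minimum ratio for y: (157/6)/(2/3) = 157/4.
z changes by −(z-row coeff of y)·ratio = −(-23/15)·(157/4) = 3611/60.
New z = 181/15 + (3611/60) = 289/4.

289/4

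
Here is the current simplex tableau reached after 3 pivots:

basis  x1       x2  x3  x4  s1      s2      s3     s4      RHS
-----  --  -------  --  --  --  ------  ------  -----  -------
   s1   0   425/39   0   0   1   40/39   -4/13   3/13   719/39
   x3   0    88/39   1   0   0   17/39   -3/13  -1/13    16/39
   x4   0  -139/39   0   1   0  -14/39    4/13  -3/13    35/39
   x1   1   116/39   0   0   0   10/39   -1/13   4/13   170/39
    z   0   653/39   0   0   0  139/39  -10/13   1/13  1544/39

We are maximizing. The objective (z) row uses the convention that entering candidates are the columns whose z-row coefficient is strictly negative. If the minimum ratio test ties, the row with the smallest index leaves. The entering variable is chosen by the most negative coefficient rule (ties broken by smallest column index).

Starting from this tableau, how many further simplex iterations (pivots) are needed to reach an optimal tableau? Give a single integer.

2

pivot: s3 in, x4 out → z = 251/6
pivot: s4 in, x1 out → z = 51
No improving column remains; optimal.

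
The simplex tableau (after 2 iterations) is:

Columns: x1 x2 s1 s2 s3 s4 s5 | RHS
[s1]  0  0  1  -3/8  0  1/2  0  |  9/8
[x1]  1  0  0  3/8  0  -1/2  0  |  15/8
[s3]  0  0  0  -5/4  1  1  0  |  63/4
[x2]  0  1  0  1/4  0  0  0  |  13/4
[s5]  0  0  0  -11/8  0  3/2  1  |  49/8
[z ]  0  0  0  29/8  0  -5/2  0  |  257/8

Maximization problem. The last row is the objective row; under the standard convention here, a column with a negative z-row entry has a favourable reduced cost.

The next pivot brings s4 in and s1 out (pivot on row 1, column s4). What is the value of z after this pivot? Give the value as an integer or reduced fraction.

Minimum ratio for s4: (9/8)/(1/2) = 9/4.
z changes by −(z-row coeff of s4)·ratio = −(-5/2)·(9/4) = 45/8.
New z = 257/8 + (45/8) = 151/4.

151/4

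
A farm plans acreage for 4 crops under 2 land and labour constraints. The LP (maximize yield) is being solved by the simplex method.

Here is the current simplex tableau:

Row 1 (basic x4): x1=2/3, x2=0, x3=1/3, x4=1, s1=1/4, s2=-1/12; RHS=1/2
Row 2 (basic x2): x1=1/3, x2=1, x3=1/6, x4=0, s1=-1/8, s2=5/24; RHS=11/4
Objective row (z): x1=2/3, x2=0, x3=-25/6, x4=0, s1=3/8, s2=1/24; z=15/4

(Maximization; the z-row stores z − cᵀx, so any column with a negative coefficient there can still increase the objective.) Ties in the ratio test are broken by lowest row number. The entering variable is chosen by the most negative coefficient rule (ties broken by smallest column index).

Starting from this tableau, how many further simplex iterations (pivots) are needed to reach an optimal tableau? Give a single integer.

2

pivot: x3 in, x4 out → z = 10
pivot: s2 in, x2 out → z = 20
No improving column remains; optimal.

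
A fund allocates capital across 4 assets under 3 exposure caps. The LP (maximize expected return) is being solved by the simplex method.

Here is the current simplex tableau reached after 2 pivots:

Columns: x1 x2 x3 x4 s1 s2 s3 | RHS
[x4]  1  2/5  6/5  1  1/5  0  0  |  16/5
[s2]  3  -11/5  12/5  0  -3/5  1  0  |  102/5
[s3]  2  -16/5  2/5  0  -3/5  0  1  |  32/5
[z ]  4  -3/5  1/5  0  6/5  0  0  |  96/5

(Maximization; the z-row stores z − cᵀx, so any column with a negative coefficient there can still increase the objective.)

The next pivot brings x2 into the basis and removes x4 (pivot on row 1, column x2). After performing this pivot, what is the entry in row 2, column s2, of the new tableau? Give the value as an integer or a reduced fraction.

Pivot element is row 1, column x2: 2/5.
Normalize row 1: new (row 1, s2) = 0/(2/5) = 0.
row 2 ← row 2 − (-11/5)·(new row 1): 1 − (-11/5)·0 = 1.

1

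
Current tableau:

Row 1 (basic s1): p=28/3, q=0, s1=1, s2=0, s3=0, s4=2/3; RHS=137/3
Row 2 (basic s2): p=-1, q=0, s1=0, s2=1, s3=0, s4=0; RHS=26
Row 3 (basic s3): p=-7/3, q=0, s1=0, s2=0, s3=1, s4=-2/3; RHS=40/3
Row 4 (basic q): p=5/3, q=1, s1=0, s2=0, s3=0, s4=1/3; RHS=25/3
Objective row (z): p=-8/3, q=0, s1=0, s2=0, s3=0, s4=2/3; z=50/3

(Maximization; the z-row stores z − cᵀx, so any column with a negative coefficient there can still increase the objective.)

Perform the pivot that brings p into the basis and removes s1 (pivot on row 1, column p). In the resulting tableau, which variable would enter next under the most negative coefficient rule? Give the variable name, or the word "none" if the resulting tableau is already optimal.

none

Pivot element 28/3. New z-row = old z-row − (-8/3)·(row 1/(28/3)).
Updated z-row coefficients: p: 0, q: 0, s1: 2/7, s2: 0, s3: 0, s4: 6/7.
No coefficient is strictly negative; the tableau after this pivot is optimal.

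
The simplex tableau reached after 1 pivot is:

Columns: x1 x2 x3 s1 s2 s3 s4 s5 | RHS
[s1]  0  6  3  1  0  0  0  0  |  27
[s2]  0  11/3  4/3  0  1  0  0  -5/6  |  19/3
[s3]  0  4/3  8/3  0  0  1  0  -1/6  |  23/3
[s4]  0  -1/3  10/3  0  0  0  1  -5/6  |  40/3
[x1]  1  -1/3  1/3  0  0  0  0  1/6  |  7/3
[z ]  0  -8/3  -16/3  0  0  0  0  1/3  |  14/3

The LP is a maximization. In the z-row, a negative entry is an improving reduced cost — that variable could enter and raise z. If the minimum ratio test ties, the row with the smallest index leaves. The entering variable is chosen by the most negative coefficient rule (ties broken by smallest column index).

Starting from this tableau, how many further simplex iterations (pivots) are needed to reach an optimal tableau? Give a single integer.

pivot: x3 in, s3 out → z = 20
No improving column remains; optimal.

1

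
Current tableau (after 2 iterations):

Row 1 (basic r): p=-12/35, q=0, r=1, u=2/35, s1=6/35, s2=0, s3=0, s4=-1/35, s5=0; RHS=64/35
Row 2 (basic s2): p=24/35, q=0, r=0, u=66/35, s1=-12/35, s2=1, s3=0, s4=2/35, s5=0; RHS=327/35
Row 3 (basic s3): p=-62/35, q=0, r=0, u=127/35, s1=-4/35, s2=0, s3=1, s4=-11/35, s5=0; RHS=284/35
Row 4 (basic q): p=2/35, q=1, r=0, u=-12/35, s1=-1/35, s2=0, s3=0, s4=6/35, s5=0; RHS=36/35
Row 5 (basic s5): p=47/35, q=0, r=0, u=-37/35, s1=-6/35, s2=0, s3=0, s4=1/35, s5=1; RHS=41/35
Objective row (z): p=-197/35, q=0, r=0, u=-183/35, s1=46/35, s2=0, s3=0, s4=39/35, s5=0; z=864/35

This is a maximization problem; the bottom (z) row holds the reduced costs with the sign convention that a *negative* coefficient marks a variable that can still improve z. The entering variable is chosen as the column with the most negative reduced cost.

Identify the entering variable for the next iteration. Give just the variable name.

Objective-row coefficients: p: -197/35, q: 0, r: 0, u: -183/35, s1: 46/35, s2: 0, s3: 0, s4: 39/35, s5: 0.
The most negative is -197/35 in column p, so p enters.

p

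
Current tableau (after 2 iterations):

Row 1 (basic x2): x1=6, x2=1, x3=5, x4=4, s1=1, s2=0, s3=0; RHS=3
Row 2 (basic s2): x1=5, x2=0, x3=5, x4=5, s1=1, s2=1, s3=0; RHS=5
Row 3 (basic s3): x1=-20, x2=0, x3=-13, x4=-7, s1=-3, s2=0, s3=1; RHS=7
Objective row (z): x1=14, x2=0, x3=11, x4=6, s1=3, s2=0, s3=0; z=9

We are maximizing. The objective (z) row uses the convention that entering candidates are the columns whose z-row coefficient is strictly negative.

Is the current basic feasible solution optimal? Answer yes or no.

yes

No objective-row coefficient is strictly negative, so no entering variable exists; the tableau is optimal.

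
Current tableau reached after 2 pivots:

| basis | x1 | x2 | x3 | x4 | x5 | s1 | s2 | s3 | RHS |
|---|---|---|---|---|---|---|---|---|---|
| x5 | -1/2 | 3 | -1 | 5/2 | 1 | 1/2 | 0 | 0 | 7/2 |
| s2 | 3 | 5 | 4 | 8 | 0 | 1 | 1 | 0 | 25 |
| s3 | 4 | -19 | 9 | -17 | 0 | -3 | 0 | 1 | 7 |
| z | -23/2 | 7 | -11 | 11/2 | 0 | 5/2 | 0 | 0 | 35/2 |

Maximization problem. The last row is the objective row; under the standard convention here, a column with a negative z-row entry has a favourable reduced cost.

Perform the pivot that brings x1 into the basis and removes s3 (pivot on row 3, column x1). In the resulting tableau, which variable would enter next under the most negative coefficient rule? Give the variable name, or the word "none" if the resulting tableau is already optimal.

x2

Pivot element 4. New z-row = old z-row − (-23/2)·(row 3/4).
Updated z-row coefficients: x1: 0, x2: -381/8, x3: 119/8, x4: -347/8, x5: 0, s1: -49/8, s2: 0, s3: 23/8.
The most negative is -381/8 in column x2, so x2 would enter next.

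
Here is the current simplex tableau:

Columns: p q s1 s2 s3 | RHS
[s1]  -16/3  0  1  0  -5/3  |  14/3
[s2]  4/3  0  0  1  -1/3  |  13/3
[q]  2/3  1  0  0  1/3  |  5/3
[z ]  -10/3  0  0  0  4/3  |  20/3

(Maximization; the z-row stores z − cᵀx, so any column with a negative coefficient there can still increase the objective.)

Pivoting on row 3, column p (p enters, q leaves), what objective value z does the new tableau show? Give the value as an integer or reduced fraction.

15

Minimum ratio for p: (5/3)/(2/3) = 5/2.
z changes by −(z-row coeff of p)·ratio = −(-10/3)·(5/2) = 25/3.
New z = 20/3 + (25/3) = 15.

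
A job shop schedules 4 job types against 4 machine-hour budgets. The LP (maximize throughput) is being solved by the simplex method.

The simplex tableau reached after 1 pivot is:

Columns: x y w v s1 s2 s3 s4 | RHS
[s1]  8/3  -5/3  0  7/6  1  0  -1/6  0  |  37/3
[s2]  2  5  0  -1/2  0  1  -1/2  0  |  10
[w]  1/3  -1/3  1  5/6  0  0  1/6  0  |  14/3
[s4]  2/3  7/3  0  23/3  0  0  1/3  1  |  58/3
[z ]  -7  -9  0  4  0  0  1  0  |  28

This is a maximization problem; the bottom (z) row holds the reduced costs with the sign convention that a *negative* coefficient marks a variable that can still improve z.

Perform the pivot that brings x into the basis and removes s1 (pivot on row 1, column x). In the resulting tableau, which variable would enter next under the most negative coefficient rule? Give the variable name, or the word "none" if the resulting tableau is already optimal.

y

Pivot element 8/3. New z-row = old z-row − (-7)·(row 1/(8/3)).
Updated z-row coefficients: x: 0, y: -107/8, w: 0, v: 113/16, s1: 21/8, s2: 0, s3: 9/16, s4: 0.
The most negative is -107/8 in column y, so y would enter next.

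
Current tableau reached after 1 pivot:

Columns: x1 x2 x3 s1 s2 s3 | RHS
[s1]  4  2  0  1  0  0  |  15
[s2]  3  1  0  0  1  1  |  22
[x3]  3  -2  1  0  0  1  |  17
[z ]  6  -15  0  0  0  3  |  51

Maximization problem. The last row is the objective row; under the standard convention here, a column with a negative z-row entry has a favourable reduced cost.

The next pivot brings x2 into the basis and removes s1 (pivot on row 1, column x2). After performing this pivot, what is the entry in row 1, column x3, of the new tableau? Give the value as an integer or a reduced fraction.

Pivot element is row 1, column x2: 2.
Normalize row 1: new (row 1, x3) = 0/2 = 0.
Row 1 is the pivot row, so the entry is 0.

0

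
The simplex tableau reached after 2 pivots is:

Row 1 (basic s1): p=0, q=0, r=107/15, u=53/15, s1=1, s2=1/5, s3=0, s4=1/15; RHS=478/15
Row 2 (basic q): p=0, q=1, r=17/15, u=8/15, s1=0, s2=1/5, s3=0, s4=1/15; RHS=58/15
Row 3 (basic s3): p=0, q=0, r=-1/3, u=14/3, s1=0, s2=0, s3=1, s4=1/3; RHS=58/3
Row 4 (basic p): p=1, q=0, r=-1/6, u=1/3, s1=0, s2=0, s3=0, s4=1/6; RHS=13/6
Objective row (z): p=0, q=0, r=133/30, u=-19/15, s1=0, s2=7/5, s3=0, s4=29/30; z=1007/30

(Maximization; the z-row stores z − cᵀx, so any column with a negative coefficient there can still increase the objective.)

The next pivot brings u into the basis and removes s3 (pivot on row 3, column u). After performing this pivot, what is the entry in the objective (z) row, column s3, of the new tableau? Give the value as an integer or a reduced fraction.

19/70

Pivot element is row 3, column u: 14/3.
Normalize row 3: new (row 3, s3) = 1/(14/3) = 3/14.
z-row ← z-row − (-19/15)·(new row 3): 0 − (-19/15)·(3/14) = 19/70.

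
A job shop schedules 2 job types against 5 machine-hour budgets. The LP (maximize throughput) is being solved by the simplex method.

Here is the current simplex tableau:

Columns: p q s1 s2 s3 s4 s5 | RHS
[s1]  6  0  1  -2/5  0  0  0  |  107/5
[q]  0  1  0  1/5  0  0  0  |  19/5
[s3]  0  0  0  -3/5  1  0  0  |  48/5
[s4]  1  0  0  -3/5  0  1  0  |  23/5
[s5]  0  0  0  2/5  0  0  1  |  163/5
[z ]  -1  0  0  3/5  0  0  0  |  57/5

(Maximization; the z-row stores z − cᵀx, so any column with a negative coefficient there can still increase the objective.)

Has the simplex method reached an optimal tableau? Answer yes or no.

no

Column p has objective-row coefficient -1, which is negative; an improving pivot exists, so not yet optimal.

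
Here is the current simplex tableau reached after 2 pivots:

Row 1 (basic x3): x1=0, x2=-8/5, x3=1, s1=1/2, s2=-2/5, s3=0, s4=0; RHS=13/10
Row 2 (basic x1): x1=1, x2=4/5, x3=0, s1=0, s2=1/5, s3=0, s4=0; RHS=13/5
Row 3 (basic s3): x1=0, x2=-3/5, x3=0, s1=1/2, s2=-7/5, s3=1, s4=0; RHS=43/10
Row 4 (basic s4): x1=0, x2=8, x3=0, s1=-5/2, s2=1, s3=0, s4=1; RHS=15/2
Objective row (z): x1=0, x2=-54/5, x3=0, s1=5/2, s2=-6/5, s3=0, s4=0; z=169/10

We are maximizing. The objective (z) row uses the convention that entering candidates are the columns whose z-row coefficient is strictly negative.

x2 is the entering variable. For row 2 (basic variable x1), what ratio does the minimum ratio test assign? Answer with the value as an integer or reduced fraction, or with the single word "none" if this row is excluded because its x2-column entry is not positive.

Ratio = RHS / (x2 entry) = (13/5) / (4/5) = 13/4.

13/4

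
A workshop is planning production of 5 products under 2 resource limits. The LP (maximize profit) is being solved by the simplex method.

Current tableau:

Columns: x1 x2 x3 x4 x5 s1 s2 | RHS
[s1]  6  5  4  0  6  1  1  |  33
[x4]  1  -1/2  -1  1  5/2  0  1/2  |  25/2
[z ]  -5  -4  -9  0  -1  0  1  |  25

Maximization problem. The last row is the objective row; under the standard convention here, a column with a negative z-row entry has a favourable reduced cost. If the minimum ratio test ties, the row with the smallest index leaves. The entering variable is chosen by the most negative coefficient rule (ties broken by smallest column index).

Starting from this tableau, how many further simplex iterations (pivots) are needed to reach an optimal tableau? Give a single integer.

1

pivot: x3 in, s1 out → z = 397/4
No improving column remains; optimal.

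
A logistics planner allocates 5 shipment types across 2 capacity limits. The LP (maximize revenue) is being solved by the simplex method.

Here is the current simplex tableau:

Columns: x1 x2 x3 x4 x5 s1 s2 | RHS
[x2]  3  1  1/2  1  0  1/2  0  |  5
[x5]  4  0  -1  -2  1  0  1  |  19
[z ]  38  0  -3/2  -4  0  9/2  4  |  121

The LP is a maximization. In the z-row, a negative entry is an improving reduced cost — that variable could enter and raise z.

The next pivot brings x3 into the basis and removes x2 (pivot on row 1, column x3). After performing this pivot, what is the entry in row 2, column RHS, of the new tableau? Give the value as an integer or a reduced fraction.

Pivot element is row 1, column x3: 1/2.
Normalize row 1: new (row 1, RHS) = 5/(1/2) = 10.
row 2 ← row 2 − (-1)·(new row 1): 19 − (-1)·10 = 29.

29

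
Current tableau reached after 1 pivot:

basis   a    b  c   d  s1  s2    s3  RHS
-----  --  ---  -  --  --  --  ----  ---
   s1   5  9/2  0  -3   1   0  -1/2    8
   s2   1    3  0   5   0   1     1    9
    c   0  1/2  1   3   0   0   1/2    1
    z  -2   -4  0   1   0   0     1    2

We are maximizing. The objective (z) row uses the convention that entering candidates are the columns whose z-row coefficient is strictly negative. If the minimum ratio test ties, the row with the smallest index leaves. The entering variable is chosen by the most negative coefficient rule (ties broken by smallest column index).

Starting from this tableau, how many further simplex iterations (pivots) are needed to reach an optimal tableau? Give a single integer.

2

pivot: b in, s1 out → z = 82/9
pivot: d in, c out → z = 55/6
No improving column remains; optimal.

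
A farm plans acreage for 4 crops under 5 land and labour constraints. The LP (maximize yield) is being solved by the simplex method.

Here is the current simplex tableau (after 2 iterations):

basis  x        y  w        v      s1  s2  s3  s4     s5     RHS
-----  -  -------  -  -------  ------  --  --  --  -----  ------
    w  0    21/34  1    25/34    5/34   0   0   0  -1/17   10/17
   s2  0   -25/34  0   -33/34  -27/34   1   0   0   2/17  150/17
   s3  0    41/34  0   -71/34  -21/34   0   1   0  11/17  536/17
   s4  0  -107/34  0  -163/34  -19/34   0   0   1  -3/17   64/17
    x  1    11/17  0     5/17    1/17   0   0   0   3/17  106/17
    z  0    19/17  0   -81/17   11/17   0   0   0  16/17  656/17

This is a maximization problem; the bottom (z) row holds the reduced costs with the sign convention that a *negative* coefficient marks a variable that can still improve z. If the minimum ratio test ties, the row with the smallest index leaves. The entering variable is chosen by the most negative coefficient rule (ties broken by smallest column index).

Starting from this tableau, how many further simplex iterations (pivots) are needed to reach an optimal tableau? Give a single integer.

pivot: v in, w out → z = 212/5
No improving column remains; optimal.

1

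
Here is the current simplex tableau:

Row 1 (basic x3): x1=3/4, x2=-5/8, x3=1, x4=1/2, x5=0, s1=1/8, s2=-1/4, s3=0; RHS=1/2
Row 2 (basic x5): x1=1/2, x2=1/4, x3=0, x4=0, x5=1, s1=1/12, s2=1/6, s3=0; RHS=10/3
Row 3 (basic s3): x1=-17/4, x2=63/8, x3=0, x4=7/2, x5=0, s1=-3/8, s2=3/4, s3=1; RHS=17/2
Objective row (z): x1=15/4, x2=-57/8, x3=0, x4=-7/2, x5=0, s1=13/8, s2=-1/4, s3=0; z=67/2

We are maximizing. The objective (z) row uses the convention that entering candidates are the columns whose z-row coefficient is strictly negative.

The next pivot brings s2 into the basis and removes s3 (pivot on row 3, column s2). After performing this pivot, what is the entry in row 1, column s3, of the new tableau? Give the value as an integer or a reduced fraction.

Pivot element is row 3, column s2: 3/4.
Normalize row 3: new (row 3, s3) = 1/(3/4) = 4/3.
row 1 ← row 1 − (-1/4)·(new row 3): 0 − (-1/4)·(4/3) = 1/3.

1/3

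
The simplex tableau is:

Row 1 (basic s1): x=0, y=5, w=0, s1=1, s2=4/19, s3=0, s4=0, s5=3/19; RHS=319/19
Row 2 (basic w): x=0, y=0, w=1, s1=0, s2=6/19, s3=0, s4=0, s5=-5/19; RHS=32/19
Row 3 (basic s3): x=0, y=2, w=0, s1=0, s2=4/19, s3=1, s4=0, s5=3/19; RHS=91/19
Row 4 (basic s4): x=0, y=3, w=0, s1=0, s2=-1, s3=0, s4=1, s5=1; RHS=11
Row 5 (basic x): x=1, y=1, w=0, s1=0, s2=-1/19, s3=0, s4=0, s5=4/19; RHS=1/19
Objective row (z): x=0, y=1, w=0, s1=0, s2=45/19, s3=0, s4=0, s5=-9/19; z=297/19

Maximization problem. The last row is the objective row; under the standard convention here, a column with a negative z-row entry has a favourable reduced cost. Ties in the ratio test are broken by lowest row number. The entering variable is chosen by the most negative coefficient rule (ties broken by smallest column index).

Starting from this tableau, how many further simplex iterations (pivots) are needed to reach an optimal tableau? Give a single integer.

1

pivot: s5 in, x out → z = 63/4
No improving column remains; optimal.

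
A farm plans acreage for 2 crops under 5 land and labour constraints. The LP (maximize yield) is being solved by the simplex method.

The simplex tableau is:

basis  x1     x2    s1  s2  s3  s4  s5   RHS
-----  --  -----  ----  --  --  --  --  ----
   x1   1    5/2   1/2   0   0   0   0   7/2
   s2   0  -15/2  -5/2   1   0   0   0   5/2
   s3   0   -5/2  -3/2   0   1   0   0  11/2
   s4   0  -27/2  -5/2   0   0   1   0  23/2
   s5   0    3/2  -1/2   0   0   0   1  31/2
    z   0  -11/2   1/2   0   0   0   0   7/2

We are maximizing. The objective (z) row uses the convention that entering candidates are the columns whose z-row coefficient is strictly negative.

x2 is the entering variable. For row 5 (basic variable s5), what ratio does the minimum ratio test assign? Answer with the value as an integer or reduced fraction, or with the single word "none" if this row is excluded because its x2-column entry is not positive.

Ratio = RHS / (x2 entry) = (31/2) / (3/2) = 31/3.

31/3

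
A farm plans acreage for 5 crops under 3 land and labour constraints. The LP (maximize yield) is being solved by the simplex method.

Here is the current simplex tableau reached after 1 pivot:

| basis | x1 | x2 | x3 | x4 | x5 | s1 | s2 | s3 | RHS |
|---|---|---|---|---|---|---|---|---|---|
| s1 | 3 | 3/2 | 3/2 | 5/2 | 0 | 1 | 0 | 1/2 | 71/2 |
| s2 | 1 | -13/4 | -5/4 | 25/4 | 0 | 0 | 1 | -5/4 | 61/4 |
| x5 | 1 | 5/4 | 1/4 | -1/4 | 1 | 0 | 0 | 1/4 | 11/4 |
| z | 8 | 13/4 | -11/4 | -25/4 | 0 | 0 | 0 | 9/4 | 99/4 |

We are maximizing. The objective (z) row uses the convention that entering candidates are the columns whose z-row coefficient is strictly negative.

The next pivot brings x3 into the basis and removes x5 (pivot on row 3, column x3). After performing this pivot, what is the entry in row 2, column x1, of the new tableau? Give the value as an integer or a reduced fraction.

Pivot element is row 3, column x3: 1/4.
Normalize row 3: new (row 3, x1) = 1/(1/4) = 4.
row 2 ← row 2 − (-5/4)·(new row 3): 1 − (-5/4)·4 = 6.

6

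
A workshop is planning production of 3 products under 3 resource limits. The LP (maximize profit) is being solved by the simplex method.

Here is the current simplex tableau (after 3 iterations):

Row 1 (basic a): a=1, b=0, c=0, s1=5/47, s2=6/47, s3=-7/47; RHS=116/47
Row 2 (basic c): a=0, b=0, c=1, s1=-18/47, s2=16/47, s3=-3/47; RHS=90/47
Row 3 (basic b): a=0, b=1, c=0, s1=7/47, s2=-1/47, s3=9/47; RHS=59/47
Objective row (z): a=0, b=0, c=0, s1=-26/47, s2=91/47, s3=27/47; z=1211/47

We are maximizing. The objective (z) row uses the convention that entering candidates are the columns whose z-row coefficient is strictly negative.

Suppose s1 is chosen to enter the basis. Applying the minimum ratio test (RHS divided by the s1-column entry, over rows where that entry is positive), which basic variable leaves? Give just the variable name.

b

Ratios: row 1 (a): (116/47)/(5/47) = 116/5; row 2 (c): entry -18/47 ≤ 0, skip; row 3 (b): (59/47)/(7/47) = 59/7.
Minimum ratio 59/7 is in the b row, so b leaves.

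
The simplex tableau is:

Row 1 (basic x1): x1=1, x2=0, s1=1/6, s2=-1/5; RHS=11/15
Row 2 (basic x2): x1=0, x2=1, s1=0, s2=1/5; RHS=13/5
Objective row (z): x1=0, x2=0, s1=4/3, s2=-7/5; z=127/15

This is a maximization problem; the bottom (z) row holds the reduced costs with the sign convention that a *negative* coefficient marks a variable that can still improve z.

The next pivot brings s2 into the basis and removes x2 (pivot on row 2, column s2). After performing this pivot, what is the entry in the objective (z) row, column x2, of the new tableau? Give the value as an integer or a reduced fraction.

Pivot element is row 2, column s2: 1/5.
Normalize row 2: new (row 2, x2) = 1/(1/5) = 5.
z-row ← z-row − (-7/5)·(new row 2): 0 − (-7/5)·5 = 7.

7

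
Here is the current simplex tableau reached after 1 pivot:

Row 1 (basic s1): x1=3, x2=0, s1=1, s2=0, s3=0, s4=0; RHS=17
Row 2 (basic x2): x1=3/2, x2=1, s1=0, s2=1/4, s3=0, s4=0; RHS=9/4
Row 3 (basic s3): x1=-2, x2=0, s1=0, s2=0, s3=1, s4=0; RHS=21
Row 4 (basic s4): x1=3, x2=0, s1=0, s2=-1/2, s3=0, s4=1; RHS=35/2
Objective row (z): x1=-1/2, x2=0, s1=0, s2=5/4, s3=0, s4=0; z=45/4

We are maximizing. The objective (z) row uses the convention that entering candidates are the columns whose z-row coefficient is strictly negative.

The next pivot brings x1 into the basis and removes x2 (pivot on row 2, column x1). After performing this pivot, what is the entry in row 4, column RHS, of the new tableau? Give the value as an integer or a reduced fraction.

13

Pivot element is row 2, column x1: 3/2.
Normalize row 2: new (row 2, RHS) = (9/4)/(3/2) = 3/2.
row 4 ← row 4 − 3·(new row 2): 35/2 − 3·(3/2) = 13.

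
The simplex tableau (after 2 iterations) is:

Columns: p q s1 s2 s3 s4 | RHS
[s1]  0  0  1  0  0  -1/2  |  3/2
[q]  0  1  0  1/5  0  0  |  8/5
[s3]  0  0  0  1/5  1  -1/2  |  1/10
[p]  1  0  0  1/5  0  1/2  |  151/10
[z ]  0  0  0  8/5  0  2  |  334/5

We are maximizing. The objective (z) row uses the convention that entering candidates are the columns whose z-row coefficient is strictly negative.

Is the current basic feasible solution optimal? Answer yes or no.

yes

No objective-row coefficient is strictly negative, so no entering variable exists; the tableau is optimal.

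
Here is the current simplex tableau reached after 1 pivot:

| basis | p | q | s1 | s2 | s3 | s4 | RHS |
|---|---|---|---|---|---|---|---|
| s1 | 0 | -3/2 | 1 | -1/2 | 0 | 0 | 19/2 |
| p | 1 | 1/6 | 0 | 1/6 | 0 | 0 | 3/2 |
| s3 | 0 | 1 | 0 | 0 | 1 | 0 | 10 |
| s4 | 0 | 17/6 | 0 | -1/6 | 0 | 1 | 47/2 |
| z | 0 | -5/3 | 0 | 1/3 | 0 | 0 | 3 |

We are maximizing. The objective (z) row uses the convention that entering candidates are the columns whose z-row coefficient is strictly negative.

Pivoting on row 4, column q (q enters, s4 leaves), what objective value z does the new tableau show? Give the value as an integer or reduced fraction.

Minimum ratio for q: (47/2)/(17/6) = 141/17.
z changes by −(z-row coeff of q)·ratio = −(-5/3)·(141/17) = 235/17.
New z = 3 + (235/17) = 286/17.

286/17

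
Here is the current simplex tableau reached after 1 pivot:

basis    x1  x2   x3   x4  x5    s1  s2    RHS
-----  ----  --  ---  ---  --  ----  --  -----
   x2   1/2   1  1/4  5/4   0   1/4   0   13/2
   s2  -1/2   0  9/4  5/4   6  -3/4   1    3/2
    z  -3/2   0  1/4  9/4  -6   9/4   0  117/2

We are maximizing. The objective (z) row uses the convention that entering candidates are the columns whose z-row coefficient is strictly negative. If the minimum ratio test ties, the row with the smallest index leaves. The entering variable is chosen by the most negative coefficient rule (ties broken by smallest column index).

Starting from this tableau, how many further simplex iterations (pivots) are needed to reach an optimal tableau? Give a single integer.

pivot: x5 in, s2 out → z = 60
pivot: x1 in, x2 out → z = 86
No improving column remains; optimal.

2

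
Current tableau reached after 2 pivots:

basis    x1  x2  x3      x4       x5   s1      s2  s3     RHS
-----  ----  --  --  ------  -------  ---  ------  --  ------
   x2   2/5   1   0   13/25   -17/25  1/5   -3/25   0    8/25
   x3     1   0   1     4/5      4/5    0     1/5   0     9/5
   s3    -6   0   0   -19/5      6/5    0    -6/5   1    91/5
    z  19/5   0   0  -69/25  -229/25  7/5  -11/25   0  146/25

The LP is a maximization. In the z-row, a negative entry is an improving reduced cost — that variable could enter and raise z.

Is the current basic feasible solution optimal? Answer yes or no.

Column x4 has objective-row coefficient -69/25, which is negative; an improving pivot exists, so not yet optimal.

no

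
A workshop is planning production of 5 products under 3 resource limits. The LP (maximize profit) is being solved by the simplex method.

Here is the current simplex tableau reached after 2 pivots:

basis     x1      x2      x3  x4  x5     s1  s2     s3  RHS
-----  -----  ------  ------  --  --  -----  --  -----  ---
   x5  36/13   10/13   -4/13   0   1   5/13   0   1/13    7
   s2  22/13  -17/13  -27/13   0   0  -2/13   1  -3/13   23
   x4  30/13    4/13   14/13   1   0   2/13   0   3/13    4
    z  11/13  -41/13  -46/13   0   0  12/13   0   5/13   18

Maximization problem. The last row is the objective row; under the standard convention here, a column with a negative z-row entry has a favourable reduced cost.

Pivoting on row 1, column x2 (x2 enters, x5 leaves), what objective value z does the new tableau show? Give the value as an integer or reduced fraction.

Minimum ratio for x2: 7/(10/13) = 91/10.
z changes by −(z-row coeff of x2)·ratio = −(-41/13)·(91/10) = 287/10.
New z = 18 + (287/10) = 467/10.

467/10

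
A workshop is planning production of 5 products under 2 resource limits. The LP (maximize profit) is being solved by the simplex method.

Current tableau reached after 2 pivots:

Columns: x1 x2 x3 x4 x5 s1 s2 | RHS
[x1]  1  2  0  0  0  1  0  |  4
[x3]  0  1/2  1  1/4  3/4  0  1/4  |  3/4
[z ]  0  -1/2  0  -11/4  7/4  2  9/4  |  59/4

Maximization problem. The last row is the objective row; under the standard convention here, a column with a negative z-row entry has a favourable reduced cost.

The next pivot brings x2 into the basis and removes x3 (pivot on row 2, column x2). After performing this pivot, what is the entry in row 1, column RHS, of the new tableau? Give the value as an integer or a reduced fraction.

Pivot element is row 2, column x2: 1/2.
Normalize row 2: new (row 2, RHS) = (3/4)/(1/2) = 3/2.
row 1 ← row 1 − 2·(new row 2): 4 − 2·(3/2) = 1.

1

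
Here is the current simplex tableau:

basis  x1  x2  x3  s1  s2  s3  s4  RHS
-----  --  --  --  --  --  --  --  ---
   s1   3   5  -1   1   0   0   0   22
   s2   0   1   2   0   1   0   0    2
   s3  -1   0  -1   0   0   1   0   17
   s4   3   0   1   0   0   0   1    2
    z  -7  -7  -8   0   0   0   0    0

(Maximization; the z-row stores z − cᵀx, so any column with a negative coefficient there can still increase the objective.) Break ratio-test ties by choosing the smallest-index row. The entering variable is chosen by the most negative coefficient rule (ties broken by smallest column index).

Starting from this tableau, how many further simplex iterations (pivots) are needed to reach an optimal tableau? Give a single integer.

3

pivot: x3 in, s2 out → z = 8
pivot: x1 in, s4 out → z = 31/3
pivot: x2 in, x3 out → z = 56/3
No improving column remains; optimal.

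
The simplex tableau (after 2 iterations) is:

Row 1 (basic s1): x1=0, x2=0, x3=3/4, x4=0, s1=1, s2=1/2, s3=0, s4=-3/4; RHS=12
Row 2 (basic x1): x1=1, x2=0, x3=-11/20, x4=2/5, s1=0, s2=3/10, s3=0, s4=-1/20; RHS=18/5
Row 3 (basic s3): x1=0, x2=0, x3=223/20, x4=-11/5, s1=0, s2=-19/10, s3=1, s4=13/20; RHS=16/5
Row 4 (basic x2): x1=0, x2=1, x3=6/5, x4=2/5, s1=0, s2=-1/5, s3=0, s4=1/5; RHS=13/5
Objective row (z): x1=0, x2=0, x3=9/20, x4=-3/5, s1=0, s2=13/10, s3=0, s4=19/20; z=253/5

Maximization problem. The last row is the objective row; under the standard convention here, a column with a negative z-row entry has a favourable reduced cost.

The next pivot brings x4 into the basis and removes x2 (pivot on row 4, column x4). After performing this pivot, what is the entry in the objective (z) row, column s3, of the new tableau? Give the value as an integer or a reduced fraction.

0

Pivot element is row 4, column x4: 2/5.
Normalize row 4: new (row 4, s3) = 0/(2/5) = 0.
z-row ← z-row − (-3/5)·(new row 4): 0 − (-3/5)·0 = 0.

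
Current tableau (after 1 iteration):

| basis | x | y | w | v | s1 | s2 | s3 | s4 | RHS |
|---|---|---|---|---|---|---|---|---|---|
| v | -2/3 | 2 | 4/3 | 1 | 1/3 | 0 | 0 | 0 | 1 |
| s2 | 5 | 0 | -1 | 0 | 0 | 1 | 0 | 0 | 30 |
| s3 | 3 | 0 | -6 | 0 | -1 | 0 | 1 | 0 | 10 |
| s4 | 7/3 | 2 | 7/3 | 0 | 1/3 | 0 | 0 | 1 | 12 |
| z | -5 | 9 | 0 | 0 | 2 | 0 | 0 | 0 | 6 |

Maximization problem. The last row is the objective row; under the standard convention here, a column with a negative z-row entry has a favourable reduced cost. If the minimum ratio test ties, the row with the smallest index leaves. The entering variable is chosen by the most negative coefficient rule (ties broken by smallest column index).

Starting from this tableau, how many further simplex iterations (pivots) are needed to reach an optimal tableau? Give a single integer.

2

pivot: x in, s3 out → z = 68/3
pivot: w in, s4 out → z = 1808/63
No improving column remains; optimal.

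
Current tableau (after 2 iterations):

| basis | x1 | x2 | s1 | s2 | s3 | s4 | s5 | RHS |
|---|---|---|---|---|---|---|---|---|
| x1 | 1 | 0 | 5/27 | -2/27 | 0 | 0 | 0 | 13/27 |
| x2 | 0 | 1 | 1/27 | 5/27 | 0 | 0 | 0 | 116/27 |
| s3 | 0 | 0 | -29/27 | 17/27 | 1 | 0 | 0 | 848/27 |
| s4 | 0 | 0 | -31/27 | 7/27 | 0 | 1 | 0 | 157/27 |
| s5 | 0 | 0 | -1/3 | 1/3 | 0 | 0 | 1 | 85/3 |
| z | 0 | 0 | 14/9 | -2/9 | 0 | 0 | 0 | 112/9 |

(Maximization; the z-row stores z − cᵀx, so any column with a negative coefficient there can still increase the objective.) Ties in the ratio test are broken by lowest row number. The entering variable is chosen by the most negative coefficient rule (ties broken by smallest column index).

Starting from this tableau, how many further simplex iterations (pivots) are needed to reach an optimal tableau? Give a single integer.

1

pivot: s2 in, s4 out → z = 122/7
No improving column remains; optimal.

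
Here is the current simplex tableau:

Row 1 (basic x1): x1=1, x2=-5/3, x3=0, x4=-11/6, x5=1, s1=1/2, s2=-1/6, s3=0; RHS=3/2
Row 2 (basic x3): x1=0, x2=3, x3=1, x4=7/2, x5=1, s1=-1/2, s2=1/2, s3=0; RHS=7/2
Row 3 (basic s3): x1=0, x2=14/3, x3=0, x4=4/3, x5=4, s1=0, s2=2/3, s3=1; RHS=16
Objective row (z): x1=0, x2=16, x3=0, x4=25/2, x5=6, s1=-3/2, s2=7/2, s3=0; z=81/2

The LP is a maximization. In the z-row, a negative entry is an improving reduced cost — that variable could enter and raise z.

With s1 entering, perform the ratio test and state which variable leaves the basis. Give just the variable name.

x1

Ratios: row 1 (x1): (3/2)/(1/2) = 3; row 2 (x3): entry -1/2 ≤ 0, skip; row 3 (s3): entry 0 ≤ 0, skip.
Minimum ratio 3 is in the x1 row, so x1 leaves.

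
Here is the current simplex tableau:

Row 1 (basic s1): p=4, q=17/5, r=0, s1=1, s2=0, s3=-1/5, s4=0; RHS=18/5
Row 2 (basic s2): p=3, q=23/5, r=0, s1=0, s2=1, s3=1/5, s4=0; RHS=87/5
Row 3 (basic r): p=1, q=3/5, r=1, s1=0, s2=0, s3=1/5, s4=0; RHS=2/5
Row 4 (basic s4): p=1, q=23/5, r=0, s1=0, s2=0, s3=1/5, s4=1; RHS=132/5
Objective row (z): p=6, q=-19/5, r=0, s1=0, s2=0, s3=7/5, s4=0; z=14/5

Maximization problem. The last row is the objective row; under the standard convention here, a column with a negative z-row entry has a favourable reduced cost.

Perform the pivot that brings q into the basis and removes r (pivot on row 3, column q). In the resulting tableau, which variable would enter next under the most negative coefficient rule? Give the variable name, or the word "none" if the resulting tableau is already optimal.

none

Pivot element 3/5. New z-row = old z-row − (-19/5)·(row 3/(3/5)).
Updated z-row coefficients: p: 37/3, q: 0, r: 19/3, s1: 0, s2: 0, s3: 8/3, s4: 0.
No coefficient is strictly negative; the tableau after this pivot is optimal.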